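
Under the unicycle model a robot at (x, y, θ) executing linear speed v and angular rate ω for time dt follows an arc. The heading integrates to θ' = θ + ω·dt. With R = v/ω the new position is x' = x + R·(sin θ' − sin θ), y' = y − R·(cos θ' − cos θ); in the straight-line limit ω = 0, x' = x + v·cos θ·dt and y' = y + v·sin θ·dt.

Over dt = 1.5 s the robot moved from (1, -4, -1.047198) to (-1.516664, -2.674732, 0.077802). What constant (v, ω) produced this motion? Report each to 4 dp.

v = -2.0000, ω = 0.7500

Δθ = 0.077802 − -1.047198 = 1.125000
ω = Δθ/dt = 1.125000/1.5 = 0.7500
R = Δx/(sin θ' − sin θ) = -2.6667
v = R·ω = -2.6667·0.7500 = -2.0000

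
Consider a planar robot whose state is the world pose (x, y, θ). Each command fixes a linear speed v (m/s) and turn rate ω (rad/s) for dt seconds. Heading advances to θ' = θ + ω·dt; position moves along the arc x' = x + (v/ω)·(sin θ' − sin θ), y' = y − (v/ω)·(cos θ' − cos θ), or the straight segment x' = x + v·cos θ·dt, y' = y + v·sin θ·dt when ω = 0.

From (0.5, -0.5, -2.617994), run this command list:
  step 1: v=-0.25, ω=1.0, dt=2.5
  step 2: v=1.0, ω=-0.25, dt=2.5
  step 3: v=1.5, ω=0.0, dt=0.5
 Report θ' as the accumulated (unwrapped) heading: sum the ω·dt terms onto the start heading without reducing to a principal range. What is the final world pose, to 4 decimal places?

(3.1919, -1.5690, -0.7430)

step 1: θ'=-0.1180 (R=-0.2500) → pose (0.4044, -0.0352, -0.1180)
step 2: θ'=-0.7430 (R=-4.0000) → pose (2.6395, -1.0616, -0.7430)
step 3: θ'=-0.7430 (straight) → pose (3.1919, -1.5690, -0.7430)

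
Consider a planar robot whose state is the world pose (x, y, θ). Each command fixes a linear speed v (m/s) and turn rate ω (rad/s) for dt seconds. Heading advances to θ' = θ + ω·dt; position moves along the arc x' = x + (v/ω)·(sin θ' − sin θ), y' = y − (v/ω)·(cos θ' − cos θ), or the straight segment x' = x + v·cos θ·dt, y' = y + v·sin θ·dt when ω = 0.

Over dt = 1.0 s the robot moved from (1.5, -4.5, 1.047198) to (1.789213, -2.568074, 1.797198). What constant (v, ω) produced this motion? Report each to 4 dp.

v = 2.0000, ω = 0.7500

Δθ = 1.797198 − 1.047198 = 0.750000
ω = Δθ/dt = 0.750000/1.0 = 0.7500
R = −Δy/(cos θ' − cos θ) = 2.6667
v = R·ω = 2.6667·0.7500 = 2.0000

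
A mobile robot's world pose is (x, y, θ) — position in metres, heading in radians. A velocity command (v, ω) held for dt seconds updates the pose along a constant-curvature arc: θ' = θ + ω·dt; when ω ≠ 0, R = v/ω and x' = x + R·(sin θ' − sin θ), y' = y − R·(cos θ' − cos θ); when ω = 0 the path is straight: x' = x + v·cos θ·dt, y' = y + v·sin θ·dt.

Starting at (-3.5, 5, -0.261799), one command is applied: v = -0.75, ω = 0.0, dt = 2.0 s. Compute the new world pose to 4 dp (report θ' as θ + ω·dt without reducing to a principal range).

(-4.9489, 5.3882, -0.2618)

θ' = -0.2618 + 0.0·2.0 = -0.2618
ω = 0 → straight: x' = -3.5 + -0.75·cos(-0.2618)·2.0 = -4.9489
y' = 5 + -0.75·sin(-0.2618)·2.0 = 5.3882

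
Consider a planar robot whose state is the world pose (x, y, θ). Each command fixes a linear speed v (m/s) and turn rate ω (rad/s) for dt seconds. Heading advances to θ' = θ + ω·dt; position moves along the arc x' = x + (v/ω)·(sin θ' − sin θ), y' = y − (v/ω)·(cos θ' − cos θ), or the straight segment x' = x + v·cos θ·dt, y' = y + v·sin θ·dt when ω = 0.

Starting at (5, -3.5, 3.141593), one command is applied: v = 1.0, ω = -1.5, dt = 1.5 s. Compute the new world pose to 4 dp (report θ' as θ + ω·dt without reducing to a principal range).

θ' = 3.1416 + -1.5·1.5 = 0.8916
R = v/ω = 1.0/-1.5 = -0.6667
x' = 5 + -0.6667·(sin 0.8916 − sin 3.1416) = 4.4813
y' = -3.5 − -0.6667·(cos 0.8916 − cos 3.1416) = -2.4146

(4.4813, -2.4146, 0.8916)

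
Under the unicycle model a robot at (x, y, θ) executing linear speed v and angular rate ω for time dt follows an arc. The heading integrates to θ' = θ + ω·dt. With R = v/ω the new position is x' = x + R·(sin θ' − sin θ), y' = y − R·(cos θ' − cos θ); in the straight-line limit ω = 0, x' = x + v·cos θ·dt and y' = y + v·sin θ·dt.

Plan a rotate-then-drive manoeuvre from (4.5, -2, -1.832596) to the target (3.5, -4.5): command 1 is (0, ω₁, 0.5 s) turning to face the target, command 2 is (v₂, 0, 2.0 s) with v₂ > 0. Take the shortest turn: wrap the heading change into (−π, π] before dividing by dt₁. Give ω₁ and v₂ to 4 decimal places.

heading to target = atan2(-4.5−-2, 3.5−4.5) = -1.9513
Δθ = wrap(-1.9513 − -1.8326) = -0.1187; ω₁ = Δθ/dt₁ = -0.2374
distance = √((3.5−4.5)² + (-4.5−-2)²) = 2.6926; v₂ = distance/dt₂ = 1.3463

ω₁ = -0.2374, v₂ = 1.3463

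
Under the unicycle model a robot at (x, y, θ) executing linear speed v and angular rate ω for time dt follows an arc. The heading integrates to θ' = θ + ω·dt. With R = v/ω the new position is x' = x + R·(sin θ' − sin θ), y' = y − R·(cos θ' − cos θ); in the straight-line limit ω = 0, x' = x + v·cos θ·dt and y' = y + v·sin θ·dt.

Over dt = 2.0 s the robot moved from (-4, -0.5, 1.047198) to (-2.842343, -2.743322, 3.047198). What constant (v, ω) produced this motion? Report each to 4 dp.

Δθ = 3.047198 − 1.047198 = 2.000000
ω = Δθ/dt = 2.000000/2.0 = 1.0000
R = −Δy/(cos θ' − cos θ) = -1.5000
v = R·ω = -1.5000·1.0000 = -1.5000

v = -1.5000, ω = 1.0000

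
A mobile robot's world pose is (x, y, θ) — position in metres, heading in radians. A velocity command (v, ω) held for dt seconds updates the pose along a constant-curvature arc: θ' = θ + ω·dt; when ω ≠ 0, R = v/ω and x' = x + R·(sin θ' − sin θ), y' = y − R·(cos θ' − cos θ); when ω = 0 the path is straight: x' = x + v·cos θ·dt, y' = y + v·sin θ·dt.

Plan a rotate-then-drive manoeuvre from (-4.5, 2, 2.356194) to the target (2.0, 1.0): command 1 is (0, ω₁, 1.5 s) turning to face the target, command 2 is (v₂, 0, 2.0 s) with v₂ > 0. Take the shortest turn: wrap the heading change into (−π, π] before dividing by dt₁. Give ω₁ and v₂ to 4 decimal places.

ω₁ = -1.6726, v₂ = 3.2882

heading to target = atan2(1−2, 2−-4.5) = -0.1526
Δθ = wrap(-0.1526 − 2.3562) = -2.5088; ω₁ = Δθ/dt₁ = -1.6726
distance = √((2−-4.5)² + (1−2)²) = 6.5765; v₂ = distance/dt₂ = 3.2882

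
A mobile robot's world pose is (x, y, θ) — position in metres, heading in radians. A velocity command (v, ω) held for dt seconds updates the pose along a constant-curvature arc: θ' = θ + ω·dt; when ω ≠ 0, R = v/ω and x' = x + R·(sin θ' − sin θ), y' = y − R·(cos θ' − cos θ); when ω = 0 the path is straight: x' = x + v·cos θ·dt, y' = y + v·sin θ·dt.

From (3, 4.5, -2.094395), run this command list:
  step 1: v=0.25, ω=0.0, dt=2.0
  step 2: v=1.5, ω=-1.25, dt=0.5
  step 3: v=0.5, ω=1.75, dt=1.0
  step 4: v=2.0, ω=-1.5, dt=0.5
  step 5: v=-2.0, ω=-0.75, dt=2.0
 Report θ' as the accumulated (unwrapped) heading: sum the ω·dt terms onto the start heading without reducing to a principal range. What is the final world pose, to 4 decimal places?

step 1: θ'=-2.0944 (straight) → pose (2.7500, 4.0670, -2.0944)
step 2: θ'=-2.7194 (R=-1.2000) → pose (2.2025, 3.5724, -2.7194)
step 3: θ'=-0.9694 (R=0.2857) → pose (2.0840, 3.1501, -0.9694)
step 4: θ'=-1.7194 (R=-1.3333) → pose (2.3032, 2.1983, -1.7194)
step 5: θ'=-3.2194 (R=2.6667) → pose (5.1478, 4.4621, -3.2194)

(5.1478, 4.4621, -3.2194)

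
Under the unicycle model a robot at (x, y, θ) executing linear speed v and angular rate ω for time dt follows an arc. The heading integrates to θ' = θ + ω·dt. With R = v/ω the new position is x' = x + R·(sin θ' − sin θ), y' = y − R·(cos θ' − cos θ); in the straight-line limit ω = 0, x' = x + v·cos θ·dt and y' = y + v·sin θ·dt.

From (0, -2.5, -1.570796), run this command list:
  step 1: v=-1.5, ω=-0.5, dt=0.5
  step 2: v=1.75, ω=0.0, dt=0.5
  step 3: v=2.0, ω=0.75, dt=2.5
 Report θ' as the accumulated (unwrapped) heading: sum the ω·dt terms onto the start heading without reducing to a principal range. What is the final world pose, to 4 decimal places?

(2.6050, -5.9281, 0.0542)

step 1: θ'=-1.8208 (R=3.0000) → pose (0.0933, -1.7578, -1.8208)
step 2: θ'=-1.8208 (straight) → pose (-0.1232, -2.6056, -1.8208)
step 3: θ'=0.0542 (R=2.6667) → pose (2.6050, -5.9281, 0.0542)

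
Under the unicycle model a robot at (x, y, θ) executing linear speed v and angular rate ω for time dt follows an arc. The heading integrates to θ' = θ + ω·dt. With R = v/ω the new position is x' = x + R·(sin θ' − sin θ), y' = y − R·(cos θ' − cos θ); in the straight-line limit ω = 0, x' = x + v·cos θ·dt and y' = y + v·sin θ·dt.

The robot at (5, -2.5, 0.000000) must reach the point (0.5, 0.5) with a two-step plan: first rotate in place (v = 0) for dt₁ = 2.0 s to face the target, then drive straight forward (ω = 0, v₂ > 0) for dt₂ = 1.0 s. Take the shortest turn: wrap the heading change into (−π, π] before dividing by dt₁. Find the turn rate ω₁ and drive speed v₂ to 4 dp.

ω₁ = 1.2768, v₂ = 5.4083

heading to target = atan2(0.5−-2.5, 0.5−5) = 2.5536
Δθ = wrap(2.5536 − 0.0000) = 2.5536; ω₁ = Δθ/dt₁ = 1.2768
distance = √((0.5−5)² + (0.5−-2.5)²) = 5.4083; v₂ = distance/dt₂ = 5.4083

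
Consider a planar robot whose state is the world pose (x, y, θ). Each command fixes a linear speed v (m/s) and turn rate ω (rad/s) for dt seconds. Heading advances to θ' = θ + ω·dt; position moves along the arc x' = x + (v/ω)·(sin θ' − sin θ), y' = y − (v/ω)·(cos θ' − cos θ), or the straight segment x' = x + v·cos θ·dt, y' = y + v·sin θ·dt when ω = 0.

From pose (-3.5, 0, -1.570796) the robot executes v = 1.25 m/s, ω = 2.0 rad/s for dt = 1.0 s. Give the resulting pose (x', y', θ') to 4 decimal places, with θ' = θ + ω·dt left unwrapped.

θ' = -1.5708 + 2.0·1.0 = 0.4292
R = v/ω = 1.25/2.0 = 0.6250
x' = -3.5 + 0.6250·(sin 0.4292 − sin -1.5708) = -2.6149
y' = 0 − 0.6250·(cos 0.4292 − cos -1.5708) = -0.5683

(-2.6149, -0.5683, 0.4292)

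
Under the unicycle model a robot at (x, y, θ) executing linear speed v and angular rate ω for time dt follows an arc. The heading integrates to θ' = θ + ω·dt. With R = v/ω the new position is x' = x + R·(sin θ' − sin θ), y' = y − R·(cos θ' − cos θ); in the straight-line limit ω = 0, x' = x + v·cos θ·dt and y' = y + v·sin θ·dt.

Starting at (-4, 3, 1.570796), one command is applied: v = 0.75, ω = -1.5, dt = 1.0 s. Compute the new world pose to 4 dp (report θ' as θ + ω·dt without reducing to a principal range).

θ' = 1.5708 + -1.5·1.0 = 0.0708
R = v/ω = 0.75/-1.5 = -0.5000
x' = -4 + -0.5000·(sin 0.0708 − sin 1.5708) = -3.5354
y' = 3 − -0.5000·(cos 0.0708 − cos 1.5708) = 3.4987

(-3.5354, 3.4987, 0.0708)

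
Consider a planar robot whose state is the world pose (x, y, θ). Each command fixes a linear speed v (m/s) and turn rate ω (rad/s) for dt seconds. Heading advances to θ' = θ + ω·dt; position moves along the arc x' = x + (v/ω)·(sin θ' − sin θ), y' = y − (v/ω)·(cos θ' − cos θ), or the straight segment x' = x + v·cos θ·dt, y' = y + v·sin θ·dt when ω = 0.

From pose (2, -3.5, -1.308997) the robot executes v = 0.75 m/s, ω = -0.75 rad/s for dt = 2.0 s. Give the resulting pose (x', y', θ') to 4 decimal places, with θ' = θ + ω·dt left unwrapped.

θ' = -1.3090 + -0.75·2.0 = -2.8090
R = v/ω = 0.75/-0.75 = -1.0000
x' = 2 + -1.0000·(sin -2.8090 − sin -1.3090) = 1.3606
y' = -3.5 − -1.0000·(cos -2.8090 − cos -1.3090) = -4.7040

(1.3606, -4.7040, -2.8090)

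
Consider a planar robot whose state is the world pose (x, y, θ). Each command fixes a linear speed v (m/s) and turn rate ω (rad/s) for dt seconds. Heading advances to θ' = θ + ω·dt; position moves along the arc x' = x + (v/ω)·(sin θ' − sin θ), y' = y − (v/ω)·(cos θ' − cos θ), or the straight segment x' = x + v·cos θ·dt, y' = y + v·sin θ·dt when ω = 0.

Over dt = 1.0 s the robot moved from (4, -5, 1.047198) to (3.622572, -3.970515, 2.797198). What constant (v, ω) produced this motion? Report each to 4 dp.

Δθ = 2.797198 − 1.047198 = 1.750000
ω = Δθ/dt = 1.750000/1.0 = 1.7500
R = −Δy/(cos θ' − cos θ) = 0.7143
v = R·ω = 0.7143·1.7500 = 1.2500

v = 1.2500, ω = 1.7500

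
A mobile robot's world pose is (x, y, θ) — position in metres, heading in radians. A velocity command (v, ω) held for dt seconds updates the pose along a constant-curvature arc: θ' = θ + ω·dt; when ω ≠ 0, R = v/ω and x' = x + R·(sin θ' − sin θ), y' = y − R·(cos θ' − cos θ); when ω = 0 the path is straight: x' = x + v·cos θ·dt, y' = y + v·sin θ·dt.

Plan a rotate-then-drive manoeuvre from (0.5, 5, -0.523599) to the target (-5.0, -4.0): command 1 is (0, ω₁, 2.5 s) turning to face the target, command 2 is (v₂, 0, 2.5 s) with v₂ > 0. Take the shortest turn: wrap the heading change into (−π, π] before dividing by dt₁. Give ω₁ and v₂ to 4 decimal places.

ω₁ = -0.6383, v₂ = 4.2190

heading to target = atan2(-4−5, -5−0.5) = -2.1193
Δθ = wrap(-2.1193 − -0.5236) = -1.5957; ω₁ = Δθ/dt₁ = -0.6383
distance = √((-5−0.5)² + (-4−5)²) = 10.5475; v₂ = distance/dt₂ = 4.2190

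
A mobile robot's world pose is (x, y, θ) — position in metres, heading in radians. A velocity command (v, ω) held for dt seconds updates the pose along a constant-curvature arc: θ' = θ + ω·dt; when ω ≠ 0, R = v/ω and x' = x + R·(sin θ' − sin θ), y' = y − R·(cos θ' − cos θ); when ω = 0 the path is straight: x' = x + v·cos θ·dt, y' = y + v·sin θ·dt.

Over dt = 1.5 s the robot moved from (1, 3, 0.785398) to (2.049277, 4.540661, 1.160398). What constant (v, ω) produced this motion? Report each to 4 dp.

Δθ = 1.160398 − 0.785398 = 0.375000
ω = Δθ/dt = 0.375000/1.5 = 0.2500
R = −Δy/(cos θ' − cos θ) = 5.0000
v = R·ω = 5.0000·0.2500 = 1.2500

v = 1.2500, ω = 0.2500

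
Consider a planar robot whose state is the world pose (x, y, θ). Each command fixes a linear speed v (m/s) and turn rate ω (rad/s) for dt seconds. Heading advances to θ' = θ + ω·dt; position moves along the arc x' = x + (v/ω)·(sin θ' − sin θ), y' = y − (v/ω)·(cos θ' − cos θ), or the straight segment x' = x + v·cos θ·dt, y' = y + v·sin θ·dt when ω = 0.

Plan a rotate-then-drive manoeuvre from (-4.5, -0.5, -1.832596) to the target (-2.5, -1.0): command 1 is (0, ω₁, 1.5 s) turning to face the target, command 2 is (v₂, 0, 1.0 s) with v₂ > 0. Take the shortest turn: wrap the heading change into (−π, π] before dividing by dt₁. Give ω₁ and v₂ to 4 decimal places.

ω₁ = 1.0584, v₂ = 2.0616

heading to target = atan2(-1−-0.5, -2.5−-4.5) = -0.2450
Δθ = wrap(-0.2450 − -1.8326) = 1.5876; ω₁ = Δθ/dt₁ = 1.0584
distance = √((-2.5−-4.5)² + (-1−-0.5)²) = 2.0616; v₂ = distance/dt₂ = 2.0616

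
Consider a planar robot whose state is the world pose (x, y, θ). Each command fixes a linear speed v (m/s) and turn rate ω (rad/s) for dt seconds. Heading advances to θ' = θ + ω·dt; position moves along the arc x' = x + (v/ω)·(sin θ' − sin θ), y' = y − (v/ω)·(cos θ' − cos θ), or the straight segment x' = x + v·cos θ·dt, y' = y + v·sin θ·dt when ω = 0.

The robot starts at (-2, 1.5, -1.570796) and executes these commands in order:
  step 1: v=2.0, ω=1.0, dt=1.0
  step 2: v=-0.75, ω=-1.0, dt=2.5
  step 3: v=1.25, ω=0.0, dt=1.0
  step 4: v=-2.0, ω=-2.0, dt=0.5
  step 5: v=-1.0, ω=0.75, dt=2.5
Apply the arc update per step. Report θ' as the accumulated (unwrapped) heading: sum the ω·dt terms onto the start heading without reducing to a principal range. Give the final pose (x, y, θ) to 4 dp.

step 1: θ'=-0.5708 (R=2.0000) → pose (-1.0806, -0.1829, -0.5708)
step 2: θ'=-3.0708 (R=0.7500) → pose (-0.7284, 1.1963, -3.0708)
step 3: θ'=-3.0708 (straight) → pose (-1.9753, 1.1079, -3.0708)
step 4: θ'=-4.0708 (R=1.0000) → pose (-1.1034, 0.7088, -4.0708)
step 5: θ'=-2.1958 (R=-1.3333) → pose (1.0461, 0.7267, -2.1958)

(1.0461, 0.7267, -2.1958)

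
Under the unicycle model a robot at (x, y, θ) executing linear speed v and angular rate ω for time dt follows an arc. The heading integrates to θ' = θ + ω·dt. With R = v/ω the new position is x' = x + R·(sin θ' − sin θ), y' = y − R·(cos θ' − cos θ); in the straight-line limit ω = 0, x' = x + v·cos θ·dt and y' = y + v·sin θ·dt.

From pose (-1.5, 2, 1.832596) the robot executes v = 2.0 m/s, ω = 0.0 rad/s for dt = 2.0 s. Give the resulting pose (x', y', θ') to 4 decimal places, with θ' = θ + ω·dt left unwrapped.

(-2.5353, 5.8637, 1.8326)

θ' = 1.8326 + 0.0·2.0 = 1.8326
ω = 0 → straight: x' = -1.5 + 2.0·cos(1.8326)·2.0 = -2.5353
y' = 2 + 2.0·sin(1.8326)·2.0 = 5.8637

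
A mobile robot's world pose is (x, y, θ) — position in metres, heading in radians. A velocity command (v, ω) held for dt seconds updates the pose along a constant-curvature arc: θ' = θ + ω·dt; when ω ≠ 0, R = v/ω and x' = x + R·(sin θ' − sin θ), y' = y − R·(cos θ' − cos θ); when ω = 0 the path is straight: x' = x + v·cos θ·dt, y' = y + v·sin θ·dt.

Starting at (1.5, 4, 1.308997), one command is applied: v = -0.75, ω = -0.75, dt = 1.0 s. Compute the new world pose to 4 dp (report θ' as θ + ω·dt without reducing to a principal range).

θ' = 1.3090 + -0.75·1.0 = 0.5590
R = v/ω = -0.75/-0.75 = 1.0000
x' = 1.5 + 1.0000·(sin 0.5590 − sin 1.3090) = 1.0644
y' = 4 − 1.0000·(cos 0.5590 − cos 1.3090) = 3.4110

(1.0644, 3.4110, 0.5590)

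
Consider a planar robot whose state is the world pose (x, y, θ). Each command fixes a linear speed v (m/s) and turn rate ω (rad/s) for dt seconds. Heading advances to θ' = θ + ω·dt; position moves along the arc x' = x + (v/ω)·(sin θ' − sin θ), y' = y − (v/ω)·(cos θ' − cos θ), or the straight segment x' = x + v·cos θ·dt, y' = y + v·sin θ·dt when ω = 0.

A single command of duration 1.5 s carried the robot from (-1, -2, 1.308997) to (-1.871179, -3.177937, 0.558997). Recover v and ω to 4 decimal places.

Δθ = 0.558997 − 1.308997 = -0.750000
ω = Δθ/dt = -0.750000/1.5 = -0.5000
R = −Δy/(cos θ' − cos θ) = 2.0000
v = R·ω = 2.0000·-0.5000 = -1.0000

v = -1.0000, ω = -0.5000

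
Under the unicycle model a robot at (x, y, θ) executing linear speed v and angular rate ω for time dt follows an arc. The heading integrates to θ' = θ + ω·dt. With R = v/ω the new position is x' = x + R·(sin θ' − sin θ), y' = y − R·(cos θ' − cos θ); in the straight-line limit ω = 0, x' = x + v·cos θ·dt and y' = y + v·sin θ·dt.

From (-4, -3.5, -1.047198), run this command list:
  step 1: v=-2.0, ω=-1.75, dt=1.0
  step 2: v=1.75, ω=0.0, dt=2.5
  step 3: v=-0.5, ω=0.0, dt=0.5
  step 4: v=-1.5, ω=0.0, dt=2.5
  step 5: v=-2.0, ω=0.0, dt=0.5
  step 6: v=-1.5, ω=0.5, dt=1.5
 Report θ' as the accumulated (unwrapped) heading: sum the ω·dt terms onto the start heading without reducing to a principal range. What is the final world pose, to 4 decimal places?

step 1: θ'=-2.7972 (R=1.1429) → pose (-3.3961, -1.8528, -2.7972)
step 2: θ'=-2.7972 (straight) → pose (-7.5142, -3.3299, -2.7972)
step 3: θ'=-2.7972 (straight) → pose (-7.2789, -3.2455, -2.7972)
step 4: θ'=-2.7972 (straight) → pose (-3.7491, -1.9794, -2.7972)
step 5: θ'=-2.7972 (straight) → pose (-2.8078, -1.6418, -2.7972)
step 6: θ'=-2.0472 (R=-3.0000) → pose (-1.1547, -0.1937, -2.0472)

(-1.1547, -0.1937, -2.0472)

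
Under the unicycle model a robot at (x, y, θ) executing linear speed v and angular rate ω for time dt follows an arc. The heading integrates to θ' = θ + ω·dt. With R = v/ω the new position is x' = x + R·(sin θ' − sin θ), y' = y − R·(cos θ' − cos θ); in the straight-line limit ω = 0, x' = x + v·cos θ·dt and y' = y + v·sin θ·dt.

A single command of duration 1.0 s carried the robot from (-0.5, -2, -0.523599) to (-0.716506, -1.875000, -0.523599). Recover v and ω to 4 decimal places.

v = -0.2500, ω = 0.0000

Δθ = -0.523599 − -0.523599 = 0.000000
ω = Δθ/dt = 0.000000/1.0 = 0.0000
ω = 0 → v = (Δx·cos θ + Δy·sin θ)/dt = -0.2500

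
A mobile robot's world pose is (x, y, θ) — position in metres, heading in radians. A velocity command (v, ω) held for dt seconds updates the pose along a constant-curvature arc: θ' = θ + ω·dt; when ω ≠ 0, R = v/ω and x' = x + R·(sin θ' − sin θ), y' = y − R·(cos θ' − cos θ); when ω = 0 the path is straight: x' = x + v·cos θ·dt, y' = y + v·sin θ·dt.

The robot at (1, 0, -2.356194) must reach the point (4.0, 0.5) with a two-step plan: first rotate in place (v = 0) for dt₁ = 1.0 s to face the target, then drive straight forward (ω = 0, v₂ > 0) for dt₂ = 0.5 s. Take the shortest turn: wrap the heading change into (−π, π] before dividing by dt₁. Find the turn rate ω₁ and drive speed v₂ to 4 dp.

heading to target = atan2(0.5−0, 4−1) = 0.1651
Δθ = wrap(0.1651 − -2.3562) = 2.5213; ω₁ = Δθ/dt₁ = 2.5213
distance = √((4−1)² + (0.5−0)²) = 3.0414; v₂ = distance/dt₂ = 6.0828

ω₁ = 2.5213, v₂ = 6.0828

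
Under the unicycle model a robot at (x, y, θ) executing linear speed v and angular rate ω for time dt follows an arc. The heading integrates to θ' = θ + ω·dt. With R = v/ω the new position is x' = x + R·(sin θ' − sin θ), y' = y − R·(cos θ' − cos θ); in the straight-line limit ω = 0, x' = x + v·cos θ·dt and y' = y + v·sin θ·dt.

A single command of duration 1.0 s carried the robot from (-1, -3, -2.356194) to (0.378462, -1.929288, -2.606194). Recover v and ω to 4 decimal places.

Δθ = -2.606194 − -2.356194 = -0.250000
ω = Δθ/dt = -0.250000/1.0 = -0.2500
R = Δx/(sin θ' − sin θ) = 7.0000
v = R·ω = 7.0000·-0.2500 = -1.7500

v = -1.7500, ω = -0.2500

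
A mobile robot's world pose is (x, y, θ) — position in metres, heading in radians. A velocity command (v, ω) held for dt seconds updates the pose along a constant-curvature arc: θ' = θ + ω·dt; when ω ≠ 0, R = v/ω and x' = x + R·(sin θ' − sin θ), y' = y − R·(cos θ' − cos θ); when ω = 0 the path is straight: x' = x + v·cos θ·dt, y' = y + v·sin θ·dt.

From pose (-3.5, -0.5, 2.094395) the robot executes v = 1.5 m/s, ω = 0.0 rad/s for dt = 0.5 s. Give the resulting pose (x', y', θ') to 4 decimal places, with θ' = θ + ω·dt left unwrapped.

(-3.8750, 0.1495, 2.0944)

θ' = 2.0944 + 0.0·0.5 = 2.0944
ω = 0 → straight: x' = -3.5 + 1.5·cos(2.0944)·0.5 = -3.8750
y' = -0.5 + 1.5·sin(2.0944)·0.5 = 0.1495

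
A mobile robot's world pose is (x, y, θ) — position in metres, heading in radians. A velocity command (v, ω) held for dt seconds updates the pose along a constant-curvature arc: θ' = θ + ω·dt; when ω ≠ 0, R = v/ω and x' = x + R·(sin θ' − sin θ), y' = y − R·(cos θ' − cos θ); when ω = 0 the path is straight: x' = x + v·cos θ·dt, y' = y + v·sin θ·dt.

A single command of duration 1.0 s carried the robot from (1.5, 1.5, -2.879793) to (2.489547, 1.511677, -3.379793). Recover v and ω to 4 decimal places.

Δθ = -3.379793 − -2.879793 = -0.500000
ω = Δθ/dt = -0.500000/1.0 = -0.5000
R = Δx/(sin θ' − sin θ) = 2.0000
v = R·ω = 2.0000·-0.5000 = -1.0000

v = -1.0000, ω = -0.5000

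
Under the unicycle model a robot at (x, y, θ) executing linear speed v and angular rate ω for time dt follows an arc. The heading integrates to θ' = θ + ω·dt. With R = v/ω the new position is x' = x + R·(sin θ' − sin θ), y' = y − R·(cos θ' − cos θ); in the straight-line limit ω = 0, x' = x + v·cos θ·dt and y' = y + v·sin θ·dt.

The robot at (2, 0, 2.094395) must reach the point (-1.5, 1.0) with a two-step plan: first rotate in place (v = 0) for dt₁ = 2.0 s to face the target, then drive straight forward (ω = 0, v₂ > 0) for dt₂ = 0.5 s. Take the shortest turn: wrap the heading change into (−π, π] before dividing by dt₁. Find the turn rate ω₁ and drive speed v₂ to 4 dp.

heading to target = atan2(1−0, -1.5−2) = 2.8633
Δθ = wrap(2.8633 − 2.0944) = 0.7689; ω₁ = Δθ/dt₁ = 0.3844
distance = √((-1.5−2)² + (1−0)²) = 3.6401; v₂ = distance/dt₂ = 7.2801

ω₁ = 0.3844, v₂ = 7.2801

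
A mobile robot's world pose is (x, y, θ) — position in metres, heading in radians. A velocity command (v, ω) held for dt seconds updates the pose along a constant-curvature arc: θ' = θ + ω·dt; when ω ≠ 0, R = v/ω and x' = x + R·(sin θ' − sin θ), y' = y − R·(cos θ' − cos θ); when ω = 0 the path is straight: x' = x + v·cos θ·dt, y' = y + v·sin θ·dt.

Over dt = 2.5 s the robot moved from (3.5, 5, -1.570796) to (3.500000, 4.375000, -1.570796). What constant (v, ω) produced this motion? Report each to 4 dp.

Δθ = -1.570796 − -1.570796 = 0.000000
ω = Δθ/dt = 0.000000/2.5 = 0.0000
ω = 0 → v = (Δx·cos θ + Δy·sin θ)/dt = 0.2500

v = 0.2500, ω = 0.0000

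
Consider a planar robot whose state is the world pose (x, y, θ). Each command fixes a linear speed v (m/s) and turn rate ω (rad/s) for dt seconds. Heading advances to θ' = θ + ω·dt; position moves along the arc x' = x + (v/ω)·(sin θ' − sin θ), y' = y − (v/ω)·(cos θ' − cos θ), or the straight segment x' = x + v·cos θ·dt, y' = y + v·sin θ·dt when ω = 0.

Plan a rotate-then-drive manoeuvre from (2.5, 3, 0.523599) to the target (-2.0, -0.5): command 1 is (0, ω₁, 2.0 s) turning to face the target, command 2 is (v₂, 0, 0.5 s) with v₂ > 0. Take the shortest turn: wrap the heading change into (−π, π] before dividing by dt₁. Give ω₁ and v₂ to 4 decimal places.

heading to target = atan2(-0.5−3, -2−2.5) = -2.4805
Δθ = wrap(-2.4805 − 0.5236) = -3.0041; ω₁ = Δθ/dt₁ = -1.5021
distance = √((-2−2.5)² + (-0.5−3)²) = 5.7009; v₂ = distance/dt₂ = 11.4018

ω₁ = -1.5021, v₂ = 11.4018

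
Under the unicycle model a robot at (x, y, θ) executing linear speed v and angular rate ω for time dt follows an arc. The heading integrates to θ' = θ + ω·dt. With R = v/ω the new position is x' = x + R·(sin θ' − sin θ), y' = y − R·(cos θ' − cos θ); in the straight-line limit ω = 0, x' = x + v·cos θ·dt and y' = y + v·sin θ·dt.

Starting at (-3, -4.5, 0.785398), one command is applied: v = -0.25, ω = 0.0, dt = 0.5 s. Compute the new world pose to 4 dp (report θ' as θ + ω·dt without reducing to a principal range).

θ' = 0.7854 + 0.0·0.5 = 0.7854
ω = 0 → straight: x' = -3 + -0.25·cos(0.7854)·0.5 = -3.0884
y' = -4.5 + -0.25·sin(0.7854)·0.5 = -4.5884

(-3.0884, -4.5884, 0.7854)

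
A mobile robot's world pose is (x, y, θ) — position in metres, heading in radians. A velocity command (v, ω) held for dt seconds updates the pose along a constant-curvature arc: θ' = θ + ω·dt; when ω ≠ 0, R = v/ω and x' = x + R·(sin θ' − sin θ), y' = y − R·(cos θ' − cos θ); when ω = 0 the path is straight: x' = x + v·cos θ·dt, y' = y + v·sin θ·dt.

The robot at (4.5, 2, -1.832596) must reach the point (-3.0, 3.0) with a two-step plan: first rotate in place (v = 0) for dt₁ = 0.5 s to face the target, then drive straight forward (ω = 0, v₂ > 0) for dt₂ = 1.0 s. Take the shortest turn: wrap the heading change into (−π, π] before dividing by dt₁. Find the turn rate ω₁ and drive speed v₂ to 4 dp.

ω₁ = -2.8831, v₂ = 7.5664

heading to target = atan2(3−2, -3−4.5) = 3.0090
Δθ = wrap(3.0090 − -1.8326) = -1.4415; ω₁ = Δθ/dt₁ = -2.8831
distance = √((-3−4.5)² + (3−2)²) = 7.5664; v₂ = distance/dt₂ = 7.5664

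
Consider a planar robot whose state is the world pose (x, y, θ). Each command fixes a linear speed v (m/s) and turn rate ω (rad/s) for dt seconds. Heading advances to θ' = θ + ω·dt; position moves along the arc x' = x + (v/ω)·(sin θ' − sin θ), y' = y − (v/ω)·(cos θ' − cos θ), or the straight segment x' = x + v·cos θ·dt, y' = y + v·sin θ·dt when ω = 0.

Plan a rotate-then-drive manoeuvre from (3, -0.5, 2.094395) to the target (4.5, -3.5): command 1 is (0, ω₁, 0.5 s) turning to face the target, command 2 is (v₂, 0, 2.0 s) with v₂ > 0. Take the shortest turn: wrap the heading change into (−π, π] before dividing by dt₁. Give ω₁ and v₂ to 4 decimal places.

heading to target = atan2(-3.5−-0.5, 4.5−3) = -1.1071
Δθ = wrap(-1.1071 − 2.0944) = 3.0816; ω₁ = Δθ/dt₁ = 6.1633
distance = √((4.5−3)² + (-3.5−-0.5)²) = 3.3541; v₂ = distance/dt₂ = 1.6771

ω₁ = 6.1633, v₂ = 1.6771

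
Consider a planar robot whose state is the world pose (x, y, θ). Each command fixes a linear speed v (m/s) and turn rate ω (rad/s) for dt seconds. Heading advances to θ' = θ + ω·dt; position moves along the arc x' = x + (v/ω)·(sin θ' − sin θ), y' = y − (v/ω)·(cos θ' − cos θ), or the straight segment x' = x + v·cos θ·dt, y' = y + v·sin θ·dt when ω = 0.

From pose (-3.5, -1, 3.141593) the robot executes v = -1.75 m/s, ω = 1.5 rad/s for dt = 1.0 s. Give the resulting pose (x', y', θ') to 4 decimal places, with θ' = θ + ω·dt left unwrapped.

θ' = 3.1416 + 1.5·1.0 = 4.6416
R = v/ω = -1.75/1.5 = -1.1667
x' = -3.5 + -1.1667·(sin 4.6416 − sin 3.1416) = -2.3363
y' = -1 − -1.1667·(cos 4.6416 − cos 3.1416) = 0.0841

(-2.3363, 0.0841, 4.6416)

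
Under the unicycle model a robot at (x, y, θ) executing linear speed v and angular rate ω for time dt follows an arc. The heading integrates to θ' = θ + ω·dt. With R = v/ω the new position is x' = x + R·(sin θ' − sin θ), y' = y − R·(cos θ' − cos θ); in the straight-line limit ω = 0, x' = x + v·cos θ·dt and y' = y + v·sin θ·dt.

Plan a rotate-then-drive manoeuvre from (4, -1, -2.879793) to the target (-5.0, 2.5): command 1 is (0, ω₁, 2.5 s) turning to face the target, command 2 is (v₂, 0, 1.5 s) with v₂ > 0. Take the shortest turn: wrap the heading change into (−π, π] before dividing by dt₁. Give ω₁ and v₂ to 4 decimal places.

heading to target = atan2(2.5−-1, -5−4) = 2.7707
Δθ = wrap(2.7707 − -2.8798) = -0.6327; ω₁ = Δθ/dt₁ = -0.2531
distance = √((-5−4)² + (2.5−-1)²) = 9.6566; v₂ = distance/dt₂ = 6.4377

ω₁ = -0.2531, v₂ = 6.4377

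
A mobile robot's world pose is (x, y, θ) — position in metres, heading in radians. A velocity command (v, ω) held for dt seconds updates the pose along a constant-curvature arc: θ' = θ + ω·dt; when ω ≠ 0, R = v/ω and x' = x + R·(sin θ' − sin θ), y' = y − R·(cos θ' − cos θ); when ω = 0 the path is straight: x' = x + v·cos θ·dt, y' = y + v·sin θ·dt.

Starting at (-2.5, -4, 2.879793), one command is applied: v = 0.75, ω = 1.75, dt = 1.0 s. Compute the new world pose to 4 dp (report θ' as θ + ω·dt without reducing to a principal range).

(-3.0380, -4.3786, 4.6298)

θ' = 2.8798 + 1.75·1.0 = 4.6298
R = v/ω = 0.75/1.75 = 0.4286
x' = -2.5 + 0.4286·(sin 4.6298 − sin 2.8798) = -3.0380
y' = -4 − 0.4286·(cos 4.6298 − cos 2.8798) = -4.3786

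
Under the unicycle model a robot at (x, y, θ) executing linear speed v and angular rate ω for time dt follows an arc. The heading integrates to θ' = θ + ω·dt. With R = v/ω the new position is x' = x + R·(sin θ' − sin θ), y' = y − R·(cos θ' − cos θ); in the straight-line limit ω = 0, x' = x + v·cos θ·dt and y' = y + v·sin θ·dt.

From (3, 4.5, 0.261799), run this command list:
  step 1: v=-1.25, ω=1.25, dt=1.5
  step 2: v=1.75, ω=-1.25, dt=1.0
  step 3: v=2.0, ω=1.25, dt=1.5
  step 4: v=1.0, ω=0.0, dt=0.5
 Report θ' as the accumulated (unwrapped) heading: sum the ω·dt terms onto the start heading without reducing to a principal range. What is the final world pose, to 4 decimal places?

(1.4001, 7.3156, 2.7618)

step 1: θ'=2.1368 (R=-1.0000) → pose (2.4148, 2.9978, 2.1368)
step 2: θ'=0.8868 (R=-1.4000) → pose (2.5114, 4.6332, 0.8868)
step 3: θ'=2.7618 (R=1.6000) → pose (1.8644, 7.1303, 2.7618)
step 4: θ'=2.7618 (straight) → pose (1.4001, 7.3156, 2.7618)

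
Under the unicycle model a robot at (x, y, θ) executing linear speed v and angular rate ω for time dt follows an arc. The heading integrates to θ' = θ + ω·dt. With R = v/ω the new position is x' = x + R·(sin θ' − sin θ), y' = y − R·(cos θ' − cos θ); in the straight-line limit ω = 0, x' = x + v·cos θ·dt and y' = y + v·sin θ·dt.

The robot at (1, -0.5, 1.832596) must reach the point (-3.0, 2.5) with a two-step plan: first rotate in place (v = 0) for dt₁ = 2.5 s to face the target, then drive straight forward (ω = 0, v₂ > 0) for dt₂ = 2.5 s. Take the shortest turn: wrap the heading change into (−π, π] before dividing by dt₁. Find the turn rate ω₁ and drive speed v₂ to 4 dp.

heading to target = atan2(2.5−-0.5, -3−1) = 2.4981
Δθ = wrap(2.4981 − 1.8326) = 0.6655; ω₁ = Δθ/dt₁ = 0.2662
distance = √((-3−1)² + (2.5−-0.5)²) = 5.0000; v₂ = distance/dt₂ = 2.0000

ω₁ = 0.2662, v₂ = 2.0000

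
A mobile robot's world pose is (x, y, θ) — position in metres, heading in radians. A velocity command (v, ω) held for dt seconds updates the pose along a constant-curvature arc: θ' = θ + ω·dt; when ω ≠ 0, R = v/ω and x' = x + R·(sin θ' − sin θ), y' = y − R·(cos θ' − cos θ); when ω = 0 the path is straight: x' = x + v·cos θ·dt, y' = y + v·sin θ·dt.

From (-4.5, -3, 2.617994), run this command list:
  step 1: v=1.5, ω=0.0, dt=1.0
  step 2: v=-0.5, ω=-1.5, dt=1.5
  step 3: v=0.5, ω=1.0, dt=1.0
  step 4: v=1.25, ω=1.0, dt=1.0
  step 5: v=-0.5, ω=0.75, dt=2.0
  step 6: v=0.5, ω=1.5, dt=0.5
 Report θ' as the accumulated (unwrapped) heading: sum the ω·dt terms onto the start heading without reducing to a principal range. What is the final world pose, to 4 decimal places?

step 1: θ'=2.6180 (straight) → pose (-5.7990, -2.2500, 2.6180)
step 2: θ'=0.3680 (R=0.3333) → pose (-5.8458, -2.8497, 0.3680)
step 3: θ'=1.3680 (R=0.5000) → pose (-5.5359, -2.4839, 1.3680)
step 4: θ'=2.3680 (R=1.2500) → pose (-5.8869, -1.3379, 2.3680)
step 5: θ'=3.8680 (R=-0.6667) → pose (-4.9783, -1.3593, 3.8680)
step 6: θ'=4.6180 (R=0.3333) → pose (-5.0888, -1.5771, 4.6180)

(-5.0888, -1.5771, 4.6180)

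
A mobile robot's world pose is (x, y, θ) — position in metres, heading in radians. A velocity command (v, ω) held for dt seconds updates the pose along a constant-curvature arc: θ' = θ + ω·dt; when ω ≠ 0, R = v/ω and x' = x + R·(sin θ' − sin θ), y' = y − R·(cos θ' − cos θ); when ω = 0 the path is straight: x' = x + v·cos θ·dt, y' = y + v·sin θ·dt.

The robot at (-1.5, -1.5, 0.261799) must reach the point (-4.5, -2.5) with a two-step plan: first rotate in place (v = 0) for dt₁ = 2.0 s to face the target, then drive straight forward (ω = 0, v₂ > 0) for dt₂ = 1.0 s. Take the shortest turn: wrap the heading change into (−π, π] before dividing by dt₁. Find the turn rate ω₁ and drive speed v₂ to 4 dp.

heading to target = atan2(-2.5−-1.5, -4.5−-1.5) = -2.8198
Δθ = wrap(-2.8198 − 0.2618) = -3.0816; ω₁ = Δθ/dt₁ = -1.5408
distance = √((-4.5−-1.5)² + (-2.5−-1.5)²) = 3.1623; v₂ = distance/dt₂ = 3.1623

ω₁ = -1.5408, v₂ = 3.1623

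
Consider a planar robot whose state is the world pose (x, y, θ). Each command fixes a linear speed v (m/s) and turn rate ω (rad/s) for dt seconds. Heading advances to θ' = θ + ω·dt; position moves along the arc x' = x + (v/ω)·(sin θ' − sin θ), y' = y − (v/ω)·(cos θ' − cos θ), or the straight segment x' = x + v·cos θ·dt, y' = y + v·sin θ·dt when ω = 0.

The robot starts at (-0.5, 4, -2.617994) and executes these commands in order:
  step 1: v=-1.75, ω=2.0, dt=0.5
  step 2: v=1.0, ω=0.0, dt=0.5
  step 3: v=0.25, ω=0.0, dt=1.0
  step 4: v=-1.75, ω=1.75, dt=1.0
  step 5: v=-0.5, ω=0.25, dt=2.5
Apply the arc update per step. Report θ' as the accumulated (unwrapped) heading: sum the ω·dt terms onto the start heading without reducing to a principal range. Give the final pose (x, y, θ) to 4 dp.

step 1: θ'=-1.6180 (R=-0.8750) → pose (-0.0635, 4.7165, -1.6180)
step 2: θ'=-1.6180 (straight) → pose (-0.0871, 4.2170, -1.6180)
step 3: θ'=-1.6180 (straight) → pose (-0.0989, 3.9673, -1.6180)
step 4: θ'=0.1320 (R=-1.0000) → pose (-1.2294, 5.0058, 0.1320)
step 5: θ'=0.7570 (R=-2.0000) → pose (-2.3396, 4.4770, 0.7570)

(-2.3396, 4.4770, 0.7570)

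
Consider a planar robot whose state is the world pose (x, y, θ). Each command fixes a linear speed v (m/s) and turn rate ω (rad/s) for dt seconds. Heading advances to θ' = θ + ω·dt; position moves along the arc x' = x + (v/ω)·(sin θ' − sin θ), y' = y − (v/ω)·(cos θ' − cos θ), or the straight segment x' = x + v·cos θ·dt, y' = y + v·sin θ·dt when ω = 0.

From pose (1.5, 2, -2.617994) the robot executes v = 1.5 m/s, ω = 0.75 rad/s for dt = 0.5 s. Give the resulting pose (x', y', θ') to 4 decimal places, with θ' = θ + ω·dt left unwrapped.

(0.9351, 1.5134, -2.2430)

θ' = -2.6180 + 0.75·0.5 = -2.2430
R = v/ω = 1.5/0.75 = 2.0000
x' = 1.5 + 2.0000·(sin -2.2430 − sin -2.6180) = 0.9351
y' = 2 − 2.0000·(cos -2.2430 − cos -2.6180) = 1.5134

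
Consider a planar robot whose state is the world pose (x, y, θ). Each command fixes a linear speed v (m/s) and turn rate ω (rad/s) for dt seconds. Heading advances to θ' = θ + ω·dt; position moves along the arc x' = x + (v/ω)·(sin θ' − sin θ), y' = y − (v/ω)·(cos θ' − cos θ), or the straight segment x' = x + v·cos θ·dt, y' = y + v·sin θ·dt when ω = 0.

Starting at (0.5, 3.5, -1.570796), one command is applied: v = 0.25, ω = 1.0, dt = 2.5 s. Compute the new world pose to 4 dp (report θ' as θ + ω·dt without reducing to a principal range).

(0.9503, 3.3504, 0.9292)

θ' = -1.5708 + 1.0·2.5 = 0.9292
R = v/ω = 0.25/1.0 = 0.2500
x' = 0.5 + 0.2500·(sin 0.9292 − sin -1.5708) = 0.9503
y' = 3.5 − 0.2500·(cos 0.9292 − cos -1.5708) = 3.3504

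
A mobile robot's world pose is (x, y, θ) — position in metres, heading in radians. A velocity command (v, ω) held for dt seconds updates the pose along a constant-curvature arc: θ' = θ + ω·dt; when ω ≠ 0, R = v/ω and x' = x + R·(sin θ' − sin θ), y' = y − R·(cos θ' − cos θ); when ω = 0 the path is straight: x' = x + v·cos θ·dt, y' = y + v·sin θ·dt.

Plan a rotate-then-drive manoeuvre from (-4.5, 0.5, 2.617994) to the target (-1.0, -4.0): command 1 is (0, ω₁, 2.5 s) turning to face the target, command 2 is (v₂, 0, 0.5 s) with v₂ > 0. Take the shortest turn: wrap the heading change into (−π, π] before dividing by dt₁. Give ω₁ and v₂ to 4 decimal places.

ω₁ = 1.1022, v₂ = 11.4018

heading to target = atan2(-4−0.5, -1−-4.5) = -0.9098
Δθ = wrap(-0.9098 − 2.6180) = 2.7554; ω₁ = Δθ/dt₁ = 1.1022
distance = √((-1−-4.5)² + (-4−0.5)²) = 5.7009; v₂ = distance/dt₂ = 11.4018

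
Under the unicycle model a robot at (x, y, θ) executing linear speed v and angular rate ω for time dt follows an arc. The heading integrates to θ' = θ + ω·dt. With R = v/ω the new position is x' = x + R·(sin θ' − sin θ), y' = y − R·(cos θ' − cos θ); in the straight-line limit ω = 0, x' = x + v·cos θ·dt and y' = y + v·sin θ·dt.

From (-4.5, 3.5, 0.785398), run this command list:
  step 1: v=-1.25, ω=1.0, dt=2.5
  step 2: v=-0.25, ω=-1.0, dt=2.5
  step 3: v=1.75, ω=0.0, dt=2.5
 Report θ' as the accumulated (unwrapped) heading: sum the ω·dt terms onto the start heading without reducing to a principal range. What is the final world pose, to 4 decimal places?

step 1: θ'=3.2854 (R=-1.2500) → pose (-3.4370, 1.3790, 3.2854)
step 2: θ'=0.7854 (R=0.2500) → pose (-3.2244, 0.9548, 0.7854)
step 3: θ'=0.7854 (straight) → pose (-0.1308, 4.0484, 0.7854)

(-0.1308, 4.0484, 0.7854)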